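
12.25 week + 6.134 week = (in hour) 3089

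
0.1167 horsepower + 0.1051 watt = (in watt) 87.13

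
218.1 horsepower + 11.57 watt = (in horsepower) 218.1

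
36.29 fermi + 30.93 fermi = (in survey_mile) 4.177e-17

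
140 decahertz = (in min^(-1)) 8.4e+04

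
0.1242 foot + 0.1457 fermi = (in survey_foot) 0.1242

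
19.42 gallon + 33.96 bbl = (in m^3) 5.473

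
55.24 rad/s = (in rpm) 527.5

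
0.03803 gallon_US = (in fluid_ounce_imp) 5.067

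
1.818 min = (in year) 3.459e-06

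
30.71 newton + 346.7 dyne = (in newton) 30.71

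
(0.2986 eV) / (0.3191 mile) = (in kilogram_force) 9.5e-24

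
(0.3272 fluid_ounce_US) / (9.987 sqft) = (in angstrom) 1.043e+05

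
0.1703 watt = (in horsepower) 0.0002284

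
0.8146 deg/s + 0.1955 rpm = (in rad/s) 0.03469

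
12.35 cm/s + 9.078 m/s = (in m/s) 9.201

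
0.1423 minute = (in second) 8.538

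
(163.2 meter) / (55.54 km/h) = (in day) 0.0001224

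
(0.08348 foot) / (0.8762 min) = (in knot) 0.0009408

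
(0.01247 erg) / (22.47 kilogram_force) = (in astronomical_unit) 3.783e-23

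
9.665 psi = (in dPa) 6.664e+05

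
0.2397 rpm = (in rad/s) 0.0251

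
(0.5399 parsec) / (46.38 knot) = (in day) 8.081e+09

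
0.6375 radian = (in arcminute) 2192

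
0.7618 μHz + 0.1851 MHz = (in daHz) 1.851e+04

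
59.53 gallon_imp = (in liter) 270.6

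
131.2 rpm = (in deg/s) 787.2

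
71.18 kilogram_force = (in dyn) 6.98e+07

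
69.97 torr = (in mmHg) 69.97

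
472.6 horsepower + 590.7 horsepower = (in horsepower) 1063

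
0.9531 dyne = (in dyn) 0.9531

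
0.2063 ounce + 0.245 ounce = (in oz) 0.4513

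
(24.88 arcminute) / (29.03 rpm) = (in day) 2.755e-08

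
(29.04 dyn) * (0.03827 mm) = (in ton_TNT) 2.656e-18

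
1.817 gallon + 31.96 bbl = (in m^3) 5.088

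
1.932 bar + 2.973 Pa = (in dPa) 1.932e+06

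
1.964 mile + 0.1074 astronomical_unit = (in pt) 4.554e+13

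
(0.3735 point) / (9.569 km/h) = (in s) 4.957e-05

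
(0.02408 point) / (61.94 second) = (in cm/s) 1.371e-05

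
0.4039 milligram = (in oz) 1.425e-05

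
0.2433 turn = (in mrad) 1529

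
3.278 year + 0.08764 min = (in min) 1.723e+06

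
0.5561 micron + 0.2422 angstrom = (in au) 3.717e-18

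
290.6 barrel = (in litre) 4.62e+04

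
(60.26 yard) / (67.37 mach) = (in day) 2.78e-08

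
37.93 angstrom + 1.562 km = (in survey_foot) 5125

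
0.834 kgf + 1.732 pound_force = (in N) 15.88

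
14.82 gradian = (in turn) 0.03705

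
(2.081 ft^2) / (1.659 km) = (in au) 7.79e-16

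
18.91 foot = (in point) 1.634e+04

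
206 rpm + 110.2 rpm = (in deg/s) 1897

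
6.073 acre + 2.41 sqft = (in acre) 6.073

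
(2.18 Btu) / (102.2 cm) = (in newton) 2251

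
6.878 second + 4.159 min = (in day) 0.002968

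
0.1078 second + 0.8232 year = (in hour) 7211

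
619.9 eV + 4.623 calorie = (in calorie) 4.623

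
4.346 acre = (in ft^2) 1.893e+05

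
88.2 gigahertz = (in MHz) 8.82e+04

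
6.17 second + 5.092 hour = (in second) 1.834e+04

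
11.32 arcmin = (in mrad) 3.293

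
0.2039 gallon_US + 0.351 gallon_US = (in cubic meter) 0.002101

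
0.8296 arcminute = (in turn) 3.841e-05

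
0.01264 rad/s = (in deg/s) 0.7242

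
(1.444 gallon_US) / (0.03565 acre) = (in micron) 37.89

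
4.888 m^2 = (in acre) 0.001208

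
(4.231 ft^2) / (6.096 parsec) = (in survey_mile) 1.298e-21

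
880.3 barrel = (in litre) 1.4e+05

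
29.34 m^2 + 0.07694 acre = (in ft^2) 3667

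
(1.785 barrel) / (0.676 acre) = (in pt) 0.2941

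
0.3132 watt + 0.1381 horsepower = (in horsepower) 0.1385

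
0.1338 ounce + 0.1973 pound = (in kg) 0.09329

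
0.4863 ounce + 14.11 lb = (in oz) 226.2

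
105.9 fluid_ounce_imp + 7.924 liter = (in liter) 10.93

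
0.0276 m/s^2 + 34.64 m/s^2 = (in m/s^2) 34.67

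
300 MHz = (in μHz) 3e+14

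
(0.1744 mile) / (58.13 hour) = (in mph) 0.003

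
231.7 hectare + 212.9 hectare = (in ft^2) 4.786e+07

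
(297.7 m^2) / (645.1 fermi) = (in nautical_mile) 2.492e+11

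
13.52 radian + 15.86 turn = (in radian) 113.2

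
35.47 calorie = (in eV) 9.263e+20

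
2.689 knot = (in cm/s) 138.3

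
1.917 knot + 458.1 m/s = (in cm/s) 4.591e+04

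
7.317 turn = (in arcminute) 1.58e+05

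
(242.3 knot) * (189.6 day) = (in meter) 2.042e+09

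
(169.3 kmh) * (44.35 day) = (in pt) 5.108e+11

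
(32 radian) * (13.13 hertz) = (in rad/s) 420.2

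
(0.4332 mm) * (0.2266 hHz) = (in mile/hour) 0.02196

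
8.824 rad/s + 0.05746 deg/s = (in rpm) 84.27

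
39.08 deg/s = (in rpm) 6.513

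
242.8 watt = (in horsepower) 0.3256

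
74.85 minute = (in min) 74.85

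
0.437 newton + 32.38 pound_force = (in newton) 144.5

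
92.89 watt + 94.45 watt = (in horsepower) 0.2512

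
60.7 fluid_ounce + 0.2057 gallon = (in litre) 2.574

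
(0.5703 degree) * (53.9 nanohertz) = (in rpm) 5.123e-09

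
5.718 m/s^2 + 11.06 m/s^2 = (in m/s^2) 16.78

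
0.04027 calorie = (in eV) 1.052e+18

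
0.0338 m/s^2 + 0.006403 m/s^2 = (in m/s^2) 0.0402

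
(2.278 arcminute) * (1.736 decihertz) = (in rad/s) 0.000115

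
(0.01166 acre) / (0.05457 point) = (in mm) 2.451e+09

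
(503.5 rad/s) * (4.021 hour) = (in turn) 1.16e+06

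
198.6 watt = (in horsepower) 0.2663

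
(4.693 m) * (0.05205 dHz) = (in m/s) 0.02443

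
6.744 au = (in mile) 6.269e+08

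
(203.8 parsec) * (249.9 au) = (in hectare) 2.351e+28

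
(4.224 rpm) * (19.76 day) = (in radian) 7.552e+05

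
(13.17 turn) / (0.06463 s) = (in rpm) 1.223e+04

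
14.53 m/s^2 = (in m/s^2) 14.53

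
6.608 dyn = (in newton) 6.608e-05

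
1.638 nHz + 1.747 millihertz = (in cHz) 0.1747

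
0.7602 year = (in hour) 6659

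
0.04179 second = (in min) 0.0006965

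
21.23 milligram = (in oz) 0.0007489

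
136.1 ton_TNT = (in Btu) 5.397e+08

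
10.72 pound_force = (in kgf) 4.863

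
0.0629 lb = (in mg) 2.853e+04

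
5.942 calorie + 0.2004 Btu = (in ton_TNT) 5.648e-08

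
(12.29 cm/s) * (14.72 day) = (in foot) 5.128e+05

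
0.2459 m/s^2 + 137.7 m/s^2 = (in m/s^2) 137.9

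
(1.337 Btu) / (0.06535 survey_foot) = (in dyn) 7.082e+09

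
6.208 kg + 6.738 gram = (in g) 6215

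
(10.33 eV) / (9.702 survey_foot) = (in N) 5.597e-19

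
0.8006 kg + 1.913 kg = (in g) 2714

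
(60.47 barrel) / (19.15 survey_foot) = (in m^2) 1.647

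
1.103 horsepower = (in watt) 822.5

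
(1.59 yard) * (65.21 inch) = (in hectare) 0.0002408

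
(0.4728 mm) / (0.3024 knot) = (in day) 3.518e-08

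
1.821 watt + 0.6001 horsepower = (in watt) 449.3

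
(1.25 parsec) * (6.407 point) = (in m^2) 8.718e+13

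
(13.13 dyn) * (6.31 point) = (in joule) 2.923e-07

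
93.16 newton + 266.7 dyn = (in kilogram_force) 9.5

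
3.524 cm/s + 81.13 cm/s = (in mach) 0.002486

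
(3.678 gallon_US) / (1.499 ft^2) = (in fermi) 9.998e+13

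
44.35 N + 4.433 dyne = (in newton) 44.35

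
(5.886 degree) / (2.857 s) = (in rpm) 0.3434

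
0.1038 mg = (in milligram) 0.1038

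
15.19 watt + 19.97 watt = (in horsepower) 0.04715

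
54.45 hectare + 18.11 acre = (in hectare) 61.78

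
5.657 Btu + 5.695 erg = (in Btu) 5.657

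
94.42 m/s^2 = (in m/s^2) 94.42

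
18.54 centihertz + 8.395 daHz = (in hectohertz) 0.8414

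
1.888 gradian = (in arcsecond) 6117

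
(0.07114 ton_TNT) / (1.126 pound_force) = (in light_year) 6.281e-09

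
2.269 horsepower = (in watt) 1692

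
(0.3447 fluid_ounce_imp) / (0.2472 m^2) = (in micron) 39.62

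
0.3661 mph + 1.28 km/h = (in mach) 0.001525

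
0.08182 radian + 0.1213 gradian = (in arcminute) 287.8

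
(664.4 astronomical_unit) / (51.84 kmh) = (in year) 2.189e+05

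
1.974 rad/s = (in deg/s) 113.1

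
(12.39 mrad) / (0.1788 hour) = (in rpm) 0.0001838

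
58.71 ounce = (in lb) 3.669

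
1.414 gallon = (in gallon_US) 1.414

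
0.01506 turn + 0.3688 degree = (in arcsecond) 2.085e+04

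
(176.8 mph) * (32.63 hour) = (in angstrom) 9.284e+16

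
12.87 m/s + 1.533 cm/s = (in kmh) 46.39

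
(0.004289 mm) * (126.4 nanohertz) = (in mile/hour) 1.213e-12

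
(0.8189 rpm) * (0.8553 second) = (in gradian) 4.669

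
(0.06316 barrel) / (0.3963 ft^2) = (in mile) 0.0001695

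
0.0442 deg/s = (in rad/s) 0.0007714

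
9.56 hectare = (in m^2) 9.56e+04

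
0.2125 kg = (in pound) 0.4685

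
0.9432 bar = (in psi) 13.68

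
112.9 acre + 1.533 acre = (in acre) 114.4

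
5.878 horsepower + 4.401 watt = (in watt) 4388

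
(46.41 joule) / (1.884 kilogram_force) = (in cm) 251.2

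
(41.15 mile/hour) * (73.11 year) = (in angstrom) 4.241e+20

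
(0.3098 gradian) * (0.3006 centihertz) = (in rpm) 0.0001397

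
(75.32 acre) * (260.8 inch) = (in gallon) 5.334e+08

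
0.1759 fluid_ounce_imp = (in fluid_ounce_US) 0.169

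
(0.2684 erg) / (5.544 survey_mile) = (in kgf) 3.068e-13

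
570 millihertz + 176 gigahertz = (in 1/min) 1.056e+13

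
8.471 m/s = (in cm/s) 847.1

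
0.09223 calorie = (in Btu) 0.0003658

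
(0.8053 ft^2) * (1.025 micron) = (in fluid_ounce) 0.002593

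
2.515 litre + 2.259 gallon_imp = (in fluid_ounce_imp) 450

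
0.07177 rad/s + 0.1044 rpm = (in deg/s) 4.739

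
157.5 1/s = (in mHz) 1.575e+05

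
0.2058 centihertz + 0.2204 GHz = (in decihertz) 2.204e+09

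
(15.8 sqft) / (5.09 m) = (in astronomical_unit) 1.928e-12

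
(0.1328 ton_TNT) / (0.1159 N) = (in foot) 1.573e+10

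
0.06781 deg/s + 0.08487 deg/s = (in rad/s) 0.002665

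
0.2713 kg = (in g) 271.3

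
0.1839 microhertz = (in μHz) 0.1839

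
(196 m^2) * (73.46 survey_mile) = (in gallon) 6.121e+09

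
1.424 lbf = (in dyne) 6.334e+05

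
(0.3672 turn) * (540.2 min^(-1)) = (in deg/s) 1190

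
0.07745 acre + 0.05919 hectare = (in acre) 0.2237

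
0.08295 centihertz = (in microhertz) 829.5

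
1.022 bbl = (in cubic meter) 0.1625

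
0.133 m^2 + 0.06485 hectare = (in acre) 0.1603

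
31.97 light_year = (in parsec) 9.802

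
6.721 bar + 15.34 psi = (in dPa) 7.779e+06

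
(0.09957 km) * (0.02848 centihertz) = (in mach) 8.328e-05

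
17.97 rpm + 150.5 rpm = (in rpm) 168.5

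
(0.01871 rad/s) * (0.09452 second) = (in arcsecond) 364.8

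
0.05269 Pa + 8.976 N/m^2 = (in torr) 0.06772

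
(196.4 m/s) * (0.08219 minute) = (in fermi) 9.685e+17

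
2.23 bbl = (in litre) 354.5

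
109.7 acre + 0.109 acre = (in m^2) 4.444e+05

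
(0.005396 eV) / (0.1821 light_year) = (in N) 5.018e-37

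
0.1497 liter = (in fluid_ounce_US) 5.062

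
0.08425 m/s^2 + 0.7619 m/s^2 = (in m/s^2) 0.8462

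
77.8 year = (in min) 4.089e+07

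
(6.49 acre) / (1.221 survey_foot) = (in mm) 7.057e+07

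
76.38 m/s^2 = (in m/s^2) 76.38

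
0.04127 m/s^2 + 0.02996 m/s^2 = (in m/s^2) 0.07123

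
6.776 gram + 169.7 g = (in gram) 176.5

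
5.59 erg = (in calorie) 1.336e-07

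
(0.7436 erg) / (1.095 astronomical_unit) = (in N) 4.539e-19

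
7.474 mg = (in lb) 1.648e-05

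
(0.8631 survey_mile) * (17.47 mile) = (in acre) 9650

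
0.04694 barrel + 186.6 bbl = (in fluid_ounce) 1.003e+06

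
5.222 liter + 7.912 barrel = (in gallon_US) 333.7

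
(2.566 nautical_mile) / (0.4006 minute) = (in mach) 0.5807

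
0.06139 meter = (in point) 174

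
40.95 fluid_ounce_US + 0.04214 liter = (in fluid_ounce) 42.37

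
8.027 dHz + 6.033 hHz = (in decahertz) 60.41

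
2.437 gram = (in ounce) 0.08596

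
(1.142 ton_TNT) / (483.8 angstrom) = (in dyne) 9.876e+21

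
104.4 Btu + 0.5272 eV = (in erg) 1.101e+12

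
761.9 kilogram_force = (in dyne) 7.472e+08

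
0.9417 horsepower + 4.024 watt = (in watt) 706.2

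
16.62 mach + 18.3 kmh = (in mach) 16.63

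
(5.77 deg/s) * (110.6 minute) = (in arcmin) 2.297e+06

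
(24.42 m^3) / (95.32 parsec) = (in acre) 2.052e-21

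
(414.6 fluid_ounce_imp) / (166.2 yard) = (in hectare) 7.751e-09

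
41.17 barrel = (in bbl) 41.17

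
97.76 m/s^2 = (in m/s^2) 97.76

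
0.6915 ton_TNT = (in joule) 2.893e+09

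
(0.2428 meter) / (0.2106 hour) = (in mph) 0.0007164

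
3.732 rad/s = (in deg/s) 213.8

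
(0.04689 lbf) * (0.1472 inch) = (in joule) 0.0007798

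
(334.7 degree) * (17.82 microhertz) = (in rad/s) 0.0001041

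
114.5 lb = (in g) 5.194e+04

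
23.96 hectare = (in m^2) 2.396e+05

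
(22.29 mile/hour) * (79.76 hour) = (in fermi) 2.861e+21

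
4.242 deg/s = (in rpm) 0.707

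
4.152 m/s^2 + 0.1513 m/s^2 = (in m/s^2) 4.303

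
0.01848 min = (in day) 1.283e-05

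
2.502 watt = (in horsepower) 0.003355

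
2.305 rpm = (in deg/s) 13.83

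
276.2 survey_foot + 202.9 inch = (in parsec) 2.895e-15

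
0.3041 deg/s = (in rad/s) 0.005308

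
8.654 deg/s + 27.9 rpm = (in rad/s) 3.073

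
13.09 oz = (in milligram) 3.711e+05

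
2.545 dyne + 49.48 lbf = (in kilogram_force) 22.44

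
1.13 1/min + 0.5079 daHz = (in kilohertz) 0.005098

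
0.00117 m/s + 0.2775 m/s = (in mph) 0.6234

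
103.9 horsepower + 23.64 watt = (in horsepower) 103.9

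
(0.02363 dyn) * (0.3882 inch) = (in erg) 0.0233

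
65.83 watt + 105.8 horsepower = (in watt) 7.896e+04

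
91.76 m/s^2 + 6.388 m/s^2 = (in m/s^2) 98.15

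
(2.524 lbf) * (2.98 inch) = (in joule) 0.8498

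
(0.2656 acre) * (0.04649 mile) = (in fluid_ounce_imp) 2.83e+09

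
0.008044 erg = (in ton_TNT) 1.923e-19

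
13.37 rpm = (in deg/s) 80.22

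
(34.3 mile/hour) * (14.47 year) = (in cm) 6.997e+11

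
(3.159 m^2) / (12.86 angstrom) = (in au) 0.01642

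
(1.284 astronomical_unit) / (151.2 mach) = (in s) 3.731e+06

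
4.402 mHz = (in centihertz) 0.4402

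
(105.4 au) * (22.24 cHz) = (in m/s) 3.507e+12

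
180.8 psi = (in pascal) 1.247e+06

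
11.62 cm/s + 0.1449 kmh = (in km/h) 0.5632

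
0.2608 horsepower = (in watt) 194.5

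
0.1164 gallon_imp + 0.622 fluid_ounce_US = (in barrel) 0.003444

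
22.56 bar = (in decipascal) 2.256e+07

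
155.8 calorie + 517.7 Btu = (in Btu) 518.3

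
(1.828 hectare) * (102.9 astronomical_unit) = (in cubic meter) 2.814e+17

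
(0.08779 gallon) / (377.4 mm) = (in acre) 2.176e-07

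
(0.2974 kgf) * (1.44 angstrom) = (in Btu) 3.981e-13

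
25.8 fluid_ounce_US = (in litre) 0.763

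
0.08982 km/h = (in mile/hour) 0.05581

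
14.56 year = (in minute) 7.653e+06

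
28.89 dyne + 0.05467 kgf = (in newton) 0.5364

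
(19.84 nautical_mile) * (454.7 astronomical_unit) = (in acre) 6.176e+14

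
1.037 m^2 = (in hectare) 0.0001037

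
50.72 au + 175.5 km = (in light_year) 0.000802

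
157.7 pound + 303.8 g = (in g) 7.184e+04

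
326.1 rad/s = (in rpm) 3114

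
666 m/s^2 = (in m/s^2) 666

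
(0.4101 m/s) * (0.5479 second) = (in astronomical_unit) 1.502e-12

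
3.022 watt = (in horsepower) 0.004053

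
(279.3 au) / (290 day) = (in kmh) 6.003e+06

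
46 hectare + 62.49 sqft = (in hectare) 46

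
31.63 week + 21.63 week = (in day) 372.8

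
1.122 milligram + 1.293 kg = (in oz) 45.61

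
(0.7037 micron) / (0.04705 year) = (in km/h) 1.707e-12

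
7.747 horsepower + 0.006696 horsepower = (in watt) 5782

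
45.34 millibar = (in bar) 0.04534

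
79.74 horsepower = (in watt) 5.946e+04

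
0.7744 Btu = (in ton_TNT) 1.953e-07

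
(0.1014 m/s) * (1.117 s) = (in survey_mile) 7.038e-05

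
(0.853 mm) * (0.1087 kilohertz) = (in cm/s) 9.272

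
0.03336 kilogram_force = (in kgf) 0.03336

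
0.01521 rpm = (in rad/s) 0.001593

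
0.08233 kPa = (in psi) 0.01194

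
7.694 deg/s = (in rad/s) 0.1343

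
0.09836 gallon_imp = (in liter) 0.4472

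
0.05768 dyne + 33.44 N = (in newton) 33.44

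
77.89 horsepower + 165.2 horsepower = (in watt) 1.813e+05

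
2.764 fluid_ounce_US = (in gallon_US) 0.02159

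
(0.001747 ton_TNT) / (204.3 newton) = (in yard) 3.913e+04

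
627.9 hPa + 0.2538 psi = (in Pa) 6.454e+04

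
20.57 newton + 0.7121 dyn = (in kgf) 2.098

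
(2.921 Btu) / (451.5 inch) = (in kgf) 27.4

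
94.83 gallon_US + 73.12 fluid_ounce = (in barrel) 2.271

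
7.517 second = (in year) 2.384e-07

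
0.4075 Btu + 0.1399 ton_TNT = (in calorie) 1.399e+08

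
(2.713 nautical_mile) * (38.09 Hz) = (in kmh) 6.89e+05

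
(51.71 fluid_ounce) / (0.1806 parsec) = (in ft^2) 2.954e-18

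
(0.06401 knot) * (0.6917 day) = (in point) 5.578e+06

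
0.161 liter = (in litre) 0.161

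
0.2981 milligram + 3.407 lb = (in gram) 1545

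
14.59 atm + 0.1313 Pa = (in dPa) 1.478e+07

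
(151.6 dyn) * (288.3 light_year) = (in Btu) 3.919e+12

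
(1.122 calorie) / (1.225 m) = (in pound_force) 0.8615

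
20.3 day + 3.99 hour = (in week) 2.924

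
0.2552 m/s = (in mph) 0.5709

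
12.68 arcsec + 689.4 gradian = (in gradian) 689.4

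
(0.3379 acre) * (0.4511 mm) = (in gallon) 163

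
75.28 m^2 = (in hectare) 0.007528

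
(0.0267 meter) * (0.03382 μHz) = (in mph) 2.02e-09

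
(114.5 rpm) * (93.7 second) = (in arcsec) 2.317e+08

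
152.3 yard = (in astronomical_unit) 9.309e-10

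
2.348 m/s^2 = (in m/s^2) 2.348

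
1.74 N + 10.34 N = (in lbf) 2.716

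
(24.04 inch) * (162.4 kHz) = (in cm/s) 9.916e+06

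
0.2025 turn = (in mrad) 1272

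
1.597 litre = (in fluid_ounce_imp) 56.21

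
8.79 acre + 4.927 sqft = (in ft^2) 3.829e+05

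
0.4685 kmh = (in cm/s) 13.01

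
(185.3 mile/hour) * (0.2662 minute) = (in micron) 1.323e+09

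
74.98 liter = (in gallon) 19.81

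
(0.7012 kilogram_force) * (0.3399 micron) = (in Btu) 2.215e-09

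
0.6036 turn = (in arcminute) 1.304e+04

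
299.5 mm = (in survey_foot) 0.9826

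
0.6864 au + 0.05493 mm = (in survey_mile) 6.38e+07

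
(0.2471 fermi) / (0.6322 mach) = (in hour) 3.189e-22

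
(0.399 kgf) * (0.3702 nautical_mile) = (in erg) 2.683e+10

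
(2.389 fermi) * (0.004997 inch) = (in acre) 7.493e-23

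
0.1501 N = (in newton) 0.1501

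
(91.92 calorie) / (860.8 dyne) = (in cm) 4.468e+06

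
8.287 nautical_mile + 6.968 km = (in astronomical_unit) 1.492e-07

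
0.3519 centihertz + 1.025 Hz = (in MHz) 1.029e-06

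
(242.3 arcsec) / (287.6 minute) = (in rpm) 6.501e-07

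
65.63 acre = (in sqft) 2.859e+06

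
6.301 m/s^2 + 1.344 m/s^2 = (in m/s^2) 7.645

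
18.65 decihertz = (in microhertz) 1.865e+06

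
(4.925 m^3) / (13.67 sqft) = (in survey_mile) 0.00241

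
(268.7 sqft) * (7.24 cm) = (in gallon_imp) 397.6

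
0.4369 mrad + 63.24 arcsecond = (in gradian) 0.04733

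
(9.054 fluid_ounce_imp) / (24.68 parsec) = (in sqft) 3.636e-21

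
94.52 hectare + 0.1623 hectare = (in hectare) 94.68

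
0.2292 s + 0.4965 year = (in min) 2.61e+05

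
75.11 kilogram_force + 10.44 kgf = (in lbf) 188.6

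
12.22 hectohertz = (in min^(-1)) 7.332e+04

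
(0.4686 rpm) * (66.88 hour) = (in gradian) 7.522e+05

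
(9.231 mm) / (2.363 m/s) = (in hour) 1.085e-06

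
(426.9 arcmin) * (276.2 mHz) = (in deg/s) 1.965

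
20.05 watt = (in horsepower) 0.02689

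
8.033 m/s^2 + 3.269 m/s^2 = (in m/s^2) 11.3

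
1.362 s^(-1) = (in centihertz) 136.2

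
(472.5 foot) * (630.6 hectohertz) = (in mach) 2.667e+04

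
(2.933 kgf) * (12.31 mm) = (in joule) 0.3541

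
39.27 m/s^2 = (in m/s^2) 39.27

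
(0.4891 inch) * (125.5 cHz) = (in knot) 0.03031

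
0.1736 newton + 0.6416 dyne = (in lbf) 0.03903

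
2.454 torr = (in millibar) 3.272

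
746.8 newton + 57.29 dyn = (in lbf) 167.9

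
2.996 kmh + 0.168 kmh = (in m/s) 0.8789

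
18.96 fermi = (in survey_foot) 6.22e-14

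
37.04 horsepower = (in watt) 2.762e+04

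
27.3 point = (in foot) 0.0316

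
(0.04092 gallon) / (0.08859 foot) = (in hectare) 5.737e-07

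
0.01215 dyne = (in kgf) 1.239e-08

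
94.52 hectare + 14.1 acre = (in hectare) 100.2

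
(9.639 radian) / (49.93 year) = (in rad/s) 6.122e-09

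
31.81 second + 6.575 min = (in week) 0.0007049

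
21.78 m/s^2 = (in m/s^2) 21.78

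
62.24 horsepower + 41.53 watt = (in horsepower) 62.3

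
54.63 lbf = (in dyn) 2.43e+07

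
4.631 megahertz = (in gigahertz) 0.004631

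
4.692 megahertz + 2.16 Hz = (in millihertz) 4.692e+09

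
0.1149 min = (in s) 6.894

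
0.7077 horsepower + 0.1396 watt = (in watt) 527.9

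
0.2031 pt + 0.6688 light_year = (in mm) 6.327e+18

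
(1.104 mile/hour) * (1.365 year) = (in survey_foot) 6.97e+07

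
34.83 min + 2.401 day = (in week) 0.3465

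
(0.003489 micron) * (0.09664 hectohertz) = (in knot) 6.554e-08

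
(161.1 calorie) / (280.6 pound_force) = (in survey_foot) 1.772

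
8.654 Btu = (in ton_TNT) 2.182e-06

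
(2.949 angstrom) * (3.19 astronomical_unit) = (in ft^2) 1515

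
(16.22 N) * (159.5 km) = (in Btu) 2452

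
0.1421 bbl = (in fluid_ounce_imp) 795.1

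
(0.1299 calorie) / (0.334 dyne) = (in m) 1.627e+05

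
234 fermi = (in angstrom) 0.00234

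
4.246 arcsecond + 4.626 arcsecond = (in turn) 6.846e-06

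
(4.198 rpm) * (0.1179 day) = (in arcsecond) 9.237e+08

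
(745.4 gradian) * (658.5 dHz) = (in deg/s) 4.418e+04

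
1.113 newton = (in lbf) 0.2502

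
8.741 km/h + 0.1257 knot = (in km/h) 8.974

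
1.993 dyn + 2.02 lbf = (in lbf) 2.02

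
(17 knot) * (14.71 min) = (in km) 7.719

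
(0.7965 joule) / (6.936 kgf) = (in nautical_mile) 6.323e-06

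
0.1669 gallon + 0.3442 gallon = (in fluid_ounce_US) 65.42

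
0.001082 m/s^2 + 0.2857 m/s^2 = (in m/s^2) 0.2868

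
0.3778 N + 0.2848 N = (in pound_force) 0.149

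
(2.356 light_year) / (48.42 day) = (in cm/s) 5.328e+11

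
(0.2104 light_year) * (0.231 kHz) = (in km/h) 1.655e+18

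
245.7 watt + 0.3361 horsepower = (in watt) 496.3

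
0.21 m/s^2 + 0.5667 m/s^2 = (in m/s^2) 0.7767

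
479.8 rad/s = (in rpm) 4582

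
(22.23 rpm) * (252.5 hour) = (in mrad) 2.116e+09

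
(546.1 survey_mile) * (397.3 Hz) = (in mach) 1.025e+06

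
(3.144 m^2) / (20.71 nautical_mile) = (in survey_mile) 5.093e-08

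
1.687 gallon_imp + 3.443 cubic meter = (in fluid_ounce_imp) 1.214e+05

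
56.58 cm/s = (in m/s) 0.5658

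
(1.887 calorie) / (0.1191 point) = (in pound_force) 4.224e+04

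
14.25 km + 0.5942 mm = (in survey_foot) 4.675e+04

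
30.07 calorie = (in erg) 1.258e+09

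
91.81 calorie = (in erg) 3.841e+09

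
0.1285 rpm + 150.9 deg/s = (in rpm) 25.28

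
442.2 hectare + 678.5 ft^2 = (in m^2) 4.422e+06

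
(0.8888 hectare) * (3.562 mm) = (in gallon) 8363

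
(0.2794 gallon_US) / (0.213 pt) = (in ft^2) 151.5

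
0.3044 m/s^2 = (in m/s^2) 0.3044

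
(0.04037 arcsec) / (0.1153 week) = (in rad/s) 2.807e-12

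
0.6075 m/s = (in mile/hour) 1.359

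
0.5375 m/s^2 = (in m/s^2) 0.5375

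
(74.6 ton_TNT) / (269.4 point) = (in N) 3.284e+12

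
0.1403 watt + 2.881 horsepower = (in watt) 2149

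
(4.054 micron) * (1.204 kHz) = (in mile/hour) 0.01092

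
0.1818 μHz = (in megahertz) 1.818e-13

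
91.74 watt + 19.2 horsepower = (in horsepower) 19.32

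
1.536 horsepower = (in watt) 1145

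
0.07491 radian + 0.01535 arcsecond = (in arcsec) 1.545e+04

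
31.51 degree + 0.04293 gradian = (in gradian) 35.05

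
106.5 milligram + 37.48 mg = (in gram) 0.144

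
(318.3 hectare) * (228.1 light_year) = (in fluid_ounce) 2.323e+29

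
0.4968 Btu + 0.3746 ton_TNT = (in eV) 9.782e+27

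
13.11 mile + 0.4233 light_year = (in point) 1.135e+19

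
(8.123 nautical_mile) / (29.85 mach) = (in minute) 0.02467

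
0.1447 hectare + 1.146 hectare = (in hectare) 1.291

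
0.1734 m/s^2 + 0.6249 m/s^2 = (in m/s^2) 0.7983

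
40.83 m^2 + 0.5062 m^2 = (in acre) 0.01021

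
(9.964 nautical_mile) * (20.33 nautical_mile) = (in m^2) 6.948e+08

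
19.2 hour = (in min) 1152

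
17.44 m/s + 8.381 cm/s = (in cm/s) 1752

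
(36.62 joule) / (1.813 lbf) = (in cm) 454.1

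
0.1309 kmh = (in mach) 0.0001068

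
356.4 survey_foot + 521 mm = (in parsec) 3.537e-15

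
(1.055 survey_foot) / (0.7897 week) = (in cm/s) 6.733e-05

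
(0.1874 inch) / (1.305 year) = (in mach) 3.397e-13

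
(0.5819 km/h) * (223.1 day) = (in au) 2.083e-05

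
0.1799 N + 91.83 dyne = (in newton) 0.1808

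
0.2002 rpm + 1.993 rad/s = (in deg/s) 115.4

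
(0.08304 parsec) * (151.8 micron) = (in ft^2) 4.187e+12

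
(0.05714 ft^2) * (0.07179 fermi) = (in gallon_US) 1.007e-16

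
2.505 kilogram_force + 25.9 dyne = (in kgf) 2.505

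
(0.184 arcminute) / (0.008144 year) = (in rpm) 1.99e-09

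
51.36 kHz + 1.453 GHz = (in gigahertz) 1.453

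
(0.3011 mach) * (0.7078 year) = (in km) 2.288e+06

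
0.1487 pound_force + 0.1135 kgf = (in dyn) 1.775e+05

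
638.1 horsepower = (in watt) 4.758e+05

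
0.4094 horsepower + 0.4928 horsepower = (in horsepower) 0.9022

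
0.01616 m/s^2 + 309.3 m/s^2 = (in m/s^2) 309.3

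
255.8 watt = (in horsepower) 0.343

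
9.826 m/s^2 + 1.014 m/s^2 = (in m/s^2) 10.84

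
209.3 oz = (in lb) 13.08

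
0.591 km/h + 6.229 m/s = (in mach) 0.01878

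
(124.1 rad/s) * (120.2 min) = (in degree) 5.128e+07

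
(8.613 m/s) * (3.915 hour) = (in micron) 1.214e+11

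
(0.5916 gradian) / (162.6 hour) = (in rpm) 1.516e-07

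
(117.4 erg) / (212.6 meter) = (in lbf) 1.241e-08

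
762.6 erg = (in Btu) 7.228e-08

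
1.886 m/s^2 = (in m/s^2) 1.886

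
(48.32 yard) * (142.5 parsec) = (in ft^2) 2.091e+21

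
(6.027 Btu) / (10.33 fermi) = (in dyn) 6.156e+22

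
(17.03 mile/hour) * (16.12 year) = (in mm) 3.87e+12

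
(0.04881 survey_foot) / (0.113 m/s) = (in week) 2.177e-07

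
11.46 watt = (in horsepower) 0.01537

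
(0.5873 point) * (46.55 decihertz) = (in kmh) 0.003472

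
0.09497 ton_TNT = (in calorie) 9.497e+07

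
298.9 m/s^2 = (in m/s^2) 298.9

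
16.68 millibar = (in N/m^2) 1668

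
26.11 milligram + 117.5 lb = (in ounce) 1880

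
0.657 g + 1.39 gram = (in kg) 0.002047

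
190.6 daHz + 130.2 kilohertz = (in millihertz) 1.321e+08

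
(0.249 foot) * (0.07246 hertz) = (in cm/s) 0.5499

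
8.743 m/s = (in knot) 17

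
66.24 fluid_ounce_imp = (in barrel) 0.01184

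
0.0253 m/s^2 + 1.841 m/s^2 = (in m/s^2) 1.866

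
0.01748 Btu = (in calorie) 4.408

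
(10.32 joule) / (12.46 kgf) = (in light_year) 8.927e-18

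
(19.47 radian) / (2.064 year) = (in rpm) 2.856e-06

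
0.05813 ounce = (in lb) 0.003633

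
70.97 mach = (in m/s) 2.417e+04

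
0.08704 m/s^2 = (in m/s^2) 0.08704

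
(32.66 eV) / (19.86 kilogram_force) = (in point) 7.616e-17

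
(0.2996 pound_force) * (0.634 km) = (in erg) 8.449e+09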